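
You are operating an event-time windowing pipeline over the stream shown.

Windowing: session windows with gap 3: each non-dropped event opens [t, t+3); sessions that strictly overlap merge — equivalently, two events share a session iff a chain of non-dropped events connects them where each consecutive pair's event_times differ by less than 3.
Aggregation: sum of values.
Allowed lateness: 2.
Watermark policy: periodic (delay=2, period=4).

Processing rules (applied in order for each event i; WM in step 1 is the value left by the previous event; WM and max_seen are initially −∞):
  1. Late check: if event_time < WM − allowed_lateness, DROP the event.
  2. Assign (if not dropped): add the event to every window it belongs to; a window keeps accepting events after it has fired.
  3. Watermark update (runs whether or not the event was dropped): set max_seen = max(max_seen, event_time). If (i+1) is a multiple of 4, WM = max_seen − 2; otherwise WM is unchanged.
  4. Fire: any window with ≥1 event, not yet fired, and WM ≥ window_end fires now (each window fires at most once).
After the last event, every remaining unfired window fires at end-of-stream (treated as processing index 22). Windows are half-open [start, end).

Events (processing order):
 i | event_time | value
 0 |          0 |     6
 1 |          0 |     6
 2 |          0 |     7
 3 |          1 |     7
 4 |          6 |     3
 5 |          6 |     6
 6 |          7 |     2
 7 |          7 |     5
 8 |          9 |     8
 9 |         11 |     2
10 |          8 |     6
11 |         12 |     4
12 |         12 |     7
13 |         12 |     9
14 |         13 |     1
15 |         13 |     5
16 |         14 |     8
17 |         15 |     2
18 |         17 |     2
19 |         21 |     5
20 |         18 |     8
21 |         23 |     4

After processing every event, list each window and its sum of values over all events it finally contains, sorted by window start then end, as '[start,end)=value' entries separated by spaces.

[0,4)=26 [6,21)=78 [21,26)=9

i=0 t=0 v=6: → [0,3); WM=−∞
i=1 t=0 v=6: → [0,3); WM=−∞
i=2 t=0 v=7: → [0,3); WM=−∞
i=3 t=1 v=7: → [0,4); WM=-1
i=4 t=6 v=3: → [6,9); WM=-1
i=5 t=6 v=6: → [6,9); WM=-1
i=6 t=7 v=2: → [6,10); WM=-1
i=7 t=7 v=5: → [6,10); WM=5
i=8 t=9 v=8: → [6,12); WM=5
i=9 t=11 v=2: → [6,14); WM=5
i=10 t=8 v=6: → [6,14); WM=5
i=11 t=12 v=4: → [6,15); WM=10
i=12 t=12 v=7: → [6,15); WM=10
i=13 t=12 v=9: → [6,15); WM=10
i=14 t=13 v=1: → [6,16); WM=10
i=15 t=13 v=5: → [6,16); WM=11
i=16 t=14 v=8: → [6,17); WM=11
i=17 t=15 v=2: → [6,18); WM=11
i=18 t=17 v=2: → [6,20); WM=11
i=19 t=21 v=5: → [21,24); WM=19
i=20 t=18 v=8: → [6,21); WM=19
i=21 t=23 v=4: → [21,26); WM=19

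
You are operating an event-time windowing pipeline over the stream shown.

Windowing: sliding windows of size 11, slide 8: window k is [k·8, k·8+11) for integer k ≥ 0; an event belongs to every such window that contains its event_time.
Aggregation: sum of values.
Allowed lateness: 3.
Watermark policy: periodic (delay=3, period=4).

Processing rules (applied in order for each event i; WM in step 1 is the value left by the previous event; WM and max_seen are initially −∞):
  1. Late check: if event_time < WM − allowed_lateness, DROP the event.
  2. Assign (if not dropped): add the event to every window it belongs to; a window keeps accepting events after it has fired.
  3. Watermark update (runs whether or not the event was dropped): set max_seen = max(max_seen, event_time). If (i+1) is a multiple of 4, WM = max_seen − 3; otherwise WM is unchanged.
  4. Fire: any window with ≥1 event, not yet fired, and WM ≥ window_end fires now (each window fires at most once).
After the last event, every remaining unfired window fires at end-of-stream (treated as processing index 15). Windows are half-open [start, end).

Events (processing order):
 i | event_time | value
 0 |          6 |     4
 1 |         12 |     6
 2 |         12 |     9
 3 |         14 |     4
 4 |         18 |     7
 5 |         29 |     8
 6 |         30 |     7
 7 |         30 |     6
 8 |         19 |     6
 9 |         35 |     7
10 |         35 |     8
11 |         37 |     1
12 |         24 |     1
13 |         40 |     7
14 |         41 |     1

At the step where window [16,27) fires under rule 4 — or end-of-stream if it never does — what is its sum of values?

i=0 t=6 v=4: → [0,11); WM=−∞
i=1 t=12 v=6: → [8,19); WM=−∞
i=2 t=12 v=9: → [8,19); WM=−∞
i=3 t=14 v=4: → [8,19); WM=11; [0,11) fires=4
i=4 t=18 v=7: → [16,27),[8,19); WM=11
i=5 t=29 v=8: → [24,35); WM=11
i=6 t=30 v=7: → [24,35); WM=11
i=7 t=30 v=6: → [24,35); WM=27; [8,19) fires=26 [16,27) fires=7
i=8 t=19 v=6: DROP (t<27-3); WM=27
i=9 t=35 v=7: → [32,43); WM=27
i=10 t=35 v=8: → [32,43); WM=27
i=11 t=37 v=1: → [32,43); WM=34
i=12 t=24 v=1: DROP (t<34-3); WM=34
i=13 t=40 v=7: → [40,51),[32,43); WM=34
i=14 t=41 v=1: → [40,51),[32,43); WM=34

7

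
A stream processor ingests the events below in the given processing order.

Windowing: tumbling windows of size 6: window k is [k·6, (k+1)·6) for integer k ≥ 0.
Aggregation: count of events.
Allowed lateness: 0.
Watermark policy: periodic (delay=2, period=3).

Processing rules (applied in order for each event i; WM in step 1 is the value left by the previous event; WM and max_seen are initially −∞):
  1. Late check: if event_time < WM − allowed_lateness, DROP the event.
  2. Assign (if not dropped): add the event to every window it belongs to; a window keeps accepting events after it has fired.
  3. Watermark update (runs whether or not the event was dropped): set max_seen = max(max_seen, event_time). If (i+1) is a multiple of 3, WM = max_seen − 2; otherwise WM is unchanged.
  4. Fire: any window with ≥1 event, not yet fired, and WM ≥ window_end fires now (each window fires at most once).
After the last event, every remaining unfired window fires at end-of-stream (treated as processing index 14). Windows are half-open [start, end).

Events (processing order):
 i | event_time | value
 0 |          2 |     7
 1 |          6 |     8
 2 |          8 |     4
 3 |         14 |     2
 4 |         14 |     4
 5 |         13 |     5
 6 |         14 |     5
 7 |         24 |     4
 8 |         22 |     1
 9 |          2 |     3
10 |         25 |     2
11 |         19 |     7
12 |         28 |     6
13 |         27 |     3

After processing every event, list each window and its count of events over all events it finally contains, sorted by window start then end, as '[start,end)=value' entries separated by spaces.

[0,6)=1 [6,12)=2 [12,18)=4 [18,24)=1 [24,30)=4

i=0 t=2 v=7: → [0,6); WM=−∞
i=1 t=6 v=8: → [6,12); WM=−∞
i=2 t=8 v=4: → [6,12); WM=6; [0,6) fires=1
i=3 t=14 v=2: → [12,18); WM=6
i=4 t=14 v=4: → [12,18); WM=6
i=5 t=13 v=5: → [12,18); WM=12; [6,12) fires=2
i=6 t=14 v=5: → [12,18); WM=12
i=7 t=24 v=4: → [24,30); WM=12
i=8 t=22 v=1: → [18,24); WM=22; [12,18) fires=4
i=9 t=2 v=3: DROP (t<22-0); WM=22
i=10 t=25 v=2: → [24,30); WM=22
i=11 t=19 v=7: DROP (t<22-0); WM=23
i=12 t=28 v=6: → [24,30); WM=23
i=13 t=27 v=3: → [24,30); WM=23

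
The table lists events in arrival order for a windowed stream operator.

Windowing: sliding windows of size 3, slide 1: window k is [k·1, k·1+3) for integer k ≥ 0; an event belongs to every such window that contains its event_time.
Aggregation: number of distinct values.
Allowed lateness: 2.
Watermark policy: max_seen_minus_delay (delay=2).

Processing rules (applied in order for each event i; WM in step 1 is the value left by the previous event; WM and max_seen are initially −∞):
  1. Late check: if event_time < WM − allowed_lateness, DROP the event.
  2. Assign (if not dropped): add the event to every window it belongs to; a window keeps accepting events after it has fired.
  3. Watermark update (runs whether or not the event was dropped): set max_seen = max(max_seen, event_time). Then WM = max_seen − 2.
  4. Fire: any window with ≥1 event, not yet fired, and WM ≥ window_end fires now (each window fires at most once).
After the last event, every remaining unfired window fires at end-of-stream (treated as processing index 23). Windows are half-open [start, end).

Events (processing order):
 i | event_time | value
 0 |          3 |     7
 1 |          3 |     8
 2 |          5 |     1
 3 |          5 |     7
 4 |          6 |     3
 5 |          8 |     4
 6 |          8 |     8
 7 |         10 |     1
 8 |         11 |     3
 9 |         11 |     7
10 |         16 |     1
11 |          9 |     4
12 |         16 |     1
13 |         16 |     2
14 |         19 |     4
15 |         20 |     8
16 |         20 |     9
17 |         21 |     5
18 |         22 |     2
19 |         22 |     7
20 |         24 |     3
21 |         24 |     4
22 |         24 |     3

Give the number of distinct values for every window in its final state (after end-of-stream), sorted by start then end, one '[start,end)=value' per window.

i=0 t=3 v=7: → [3,6),[2,5),[1,4); WM=1
i=1 t=3 v=8: → [3,6),[2,5),[1,4); WM=1
i=2 t=5 v=1: → [5,8),[4,7),[3,6); WM=3
i=3 t=5 v=7: → [5,8),[4,7),[3,6); WM=3
i=4 t=6 v=3: → [6,9),[5,8),[4,7); WM=4; [1,4) fires=2
i=5 t=8 v=4: → [8,11),[7,10),[6,9); WM=6; [2,5) fires=2 [3,6) fires=3
i=6 t=8 v=8: → [8,11),[7,10),[6,9); WM=6
i=7 t=10 v=1: → [10,13),[9,12),[8,11); WM=8; [4,7) fires=3 [5,8) fires=3
i=8 t=11 v=3: → [11,14),[10,13),[9,12); WM=9; [6,9) fires=3
i=9 t=11 v=7: → [11,14),[10,13),[9,12); WM=9
i=10 t=16 v=1: → [16,19),[15,18),[14,17); WM=14; [7,10) fires=2 [8,11) fires=3 [9,12) fires=3 [10,13) fires=3 [11,14) fires=2
i=11 t=9 v=4: DROP (t<14-2); WM=14
i=12 t=16 v=1: → [16,19),[15,18),[14,17); WM=14
i=13 t=16 v=2: → [16,19),[15,18),[14,17); WM=14
i=14 t=19 v=4: → [19,22),[18,21),[17,20); WM=17; [14,17) fires=2
i=15 t=20 v=8: → [20,23),[19,22),[18,21); WM=18; [15,18) fires=2
i=16 t=20 v=9: → [20,23),[19,22),[18,21); WM=18
i=17 t=21 v=5: → [21,24),[20,23),[19,22); WM=19; [16,19) fires=2
i=18 t=22 v=2: → [22,25),[21,24),[20,23); WM=20; [17,20) fires=1
i=19 t=22 v=7: → [22,25),[21,24),[20,23); WM=20
i=20 t=24 v=3: → [24,27),[23,26),[22,25); WM=22; [18,21) fires=3 [19,22) fires=4
i=21 t=24 v=4: → [24,27),[23,26),[22,25); WM=22
i=22 t=24 v=3: → [24,27),[23,26),[22,25); WM=22

[1,4)=2 [2,5)=2 [3,6)=3 [4,7)=3 [5,8)=3 [6,9)=3 [7,10)=2 [8,11)=3 [9,12)=3 [10,13)=3 [11,14)=2 [14,17)=2 [15,18)=2 [16,19)=2 [17,20)=1 [18,21)=3 [19,22)=4 [20,23)=5 [21,24)=3 [22,25)=4 [23,26)=2 [24,27)=2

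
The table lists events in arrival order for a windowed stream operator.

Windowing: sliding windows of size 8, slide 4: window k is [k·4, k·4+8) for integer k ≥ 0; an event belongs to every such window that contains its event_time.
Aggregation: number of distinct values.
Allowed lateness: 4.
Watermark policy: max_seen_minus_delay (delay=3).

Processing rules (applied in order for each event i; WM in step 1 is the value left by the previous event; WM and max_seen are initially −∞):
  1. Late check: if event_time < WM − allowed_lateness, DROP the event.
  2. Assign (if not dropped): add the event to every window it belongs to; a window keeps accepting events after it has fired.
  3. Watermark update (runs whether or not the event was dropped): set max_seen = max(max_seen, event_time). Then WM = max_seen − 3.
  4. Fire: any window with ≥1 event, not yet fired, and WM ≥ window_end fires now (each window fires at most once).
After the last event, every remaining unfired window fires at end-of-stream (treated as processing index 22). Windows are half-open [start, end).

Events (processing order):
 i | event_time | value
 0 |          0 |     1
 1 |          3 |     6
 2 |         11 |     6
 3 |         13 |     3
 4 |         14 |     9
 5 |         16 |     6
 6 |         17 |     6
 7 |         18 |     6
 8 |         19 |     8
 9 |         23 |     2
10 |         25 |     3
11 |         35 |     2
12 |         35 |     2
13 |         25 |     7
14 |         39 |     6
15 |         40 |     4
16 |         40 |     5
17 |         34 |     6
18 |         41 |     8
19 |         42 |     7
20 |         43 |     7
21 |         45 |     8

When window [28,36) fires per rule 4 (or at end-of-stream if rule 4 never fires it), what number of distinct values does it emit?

i=0 t=0 v=1: → [0,8); WM=-3
i=1 t=3 v=6: → [0,8); WM=0
i=2 t=11 v=6: → [8,16),[4,12); WM=8; [0,8) fires=2
i=3 t=13 v=3: → [12,20),[8,16); WM=10
i=4 t=14 v=9: → [12,20),[8,16); WM=11
i=5 t=16 v=6: → [16,24),[12,20); WM=13; [4,12) fires=1
i=6 t=17 v=6: → [16,24),[12,20); WM=14
i=7 t=18 v=6: → [16,24),[12,20); WM=15
i=8 t=19 v=8: → [16,24),[12,20); WM=16; [8,16) fires=3
i=9 t=23 v=2: → [20,28),[16,24); WM=20; [12,20) fires=4
i=10 t=25 v=3: → [24,32),[20,28); WM=22
i=11 t=35 v=2: → [32,40),[28,36); WM=32; [16,24) fires=3 [20,28) fires=2 [24,32) fires=1
i=12 t=35 v=2: → [32,40),[28,36); WM=32
i=13 t=25 v=7: DROP (t<32-4); WM=32
i=14 t=39 v=6: → [36,44),[32,40); WM=36; [28,36) fires=1
i=15 t=40 v=4: → [40,48),[36,44); WM=37
i=16 t=40 v=5: → [40,48),[36,44); WM=37
i=17 t=34 v=6: → [32,40),[28,36); WM=37
i=18 t=41 v=8: → [40,48),[36,44); WM=38
i=19 t=42 v=7: → [40,48),[36,44); WM=39
i=20 t=43 v=7: → [40,48),[36,44); WM=40; [32,40) fires=2
i=21 t=45 v=8: → [44,52),[40,48); WM=42

1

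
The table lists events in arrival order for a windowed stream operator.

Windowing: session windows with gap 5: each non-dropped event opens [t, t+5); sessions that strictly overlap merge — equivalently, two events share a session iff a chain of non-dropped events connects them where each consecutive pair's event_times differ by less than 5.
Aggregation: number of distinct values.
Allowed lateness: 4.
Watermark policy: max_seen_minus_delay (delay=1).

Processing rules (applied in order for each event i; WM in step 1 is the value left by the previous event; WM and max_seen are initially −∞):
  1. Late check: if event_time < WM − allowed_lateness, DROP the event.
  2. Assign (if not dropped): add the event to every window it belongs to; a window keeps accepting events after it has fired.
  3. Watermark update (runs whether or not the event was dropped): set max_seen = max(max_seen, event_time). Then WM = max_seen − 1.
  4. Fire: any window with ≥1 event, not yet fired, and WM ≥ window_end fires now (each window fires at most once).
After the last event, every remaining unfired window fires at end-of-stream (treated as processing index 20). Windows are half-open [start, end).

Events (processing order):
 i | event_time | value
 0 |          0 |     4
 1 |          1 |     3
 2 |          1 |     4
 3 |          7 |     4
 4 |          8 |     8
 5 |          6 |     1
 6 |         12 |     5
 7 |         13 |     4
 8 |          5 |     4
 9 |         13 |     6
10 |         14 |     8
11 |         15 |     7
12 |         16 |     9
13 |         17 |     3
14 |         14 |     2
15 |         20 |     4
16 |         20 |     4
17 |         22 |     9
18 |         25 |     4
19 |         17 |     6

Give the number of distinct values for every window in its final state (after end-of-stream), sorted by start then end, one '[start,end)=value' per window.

i=0 t=0 v=4: → [0,5); WM=-1
i=1 t=1 v=3: → [0,6); WM=0
i=2 t=1 v=4: → [0,6); WM=0
i=3 t=7 v=4: → [7,12); WM=6
i=4 t=8 v=8: → [7,13); WM=7
i=5 t=6 v=1: → [6,13); WM=7
i=6 t=12 v=5: → [6,17); WM=11
i=7 t=13 v=4: → [6,18); WM=12
i=8 t=5 v=4: DROP (t<12-4); WM=12
i=9 t=13 v=6: → [6,18); WM=12
i=10 t=14 v=8: → [6,19); WM=13
i=11 t=15 v=7: → [6,20); WM=14
i=12 t=16 v=9: → [6,21); WM=15
i=13 t=17 v=3: → [6,22); WM=16
i=14 t=14 v=2: → [6,22); WM=16
i=15 t=20 v=4: → [6,25); WM=19
i=16 t=20 v=4: → [6,25); WM=19
i=17 t=22 v=9: → [6,27); WM=21
i=18 t=25 v=4: → [6,30); WM=24
i=19 t=17 v=6: DROP (t<24-4); WM=24

[0,6)=2 [6,30)=9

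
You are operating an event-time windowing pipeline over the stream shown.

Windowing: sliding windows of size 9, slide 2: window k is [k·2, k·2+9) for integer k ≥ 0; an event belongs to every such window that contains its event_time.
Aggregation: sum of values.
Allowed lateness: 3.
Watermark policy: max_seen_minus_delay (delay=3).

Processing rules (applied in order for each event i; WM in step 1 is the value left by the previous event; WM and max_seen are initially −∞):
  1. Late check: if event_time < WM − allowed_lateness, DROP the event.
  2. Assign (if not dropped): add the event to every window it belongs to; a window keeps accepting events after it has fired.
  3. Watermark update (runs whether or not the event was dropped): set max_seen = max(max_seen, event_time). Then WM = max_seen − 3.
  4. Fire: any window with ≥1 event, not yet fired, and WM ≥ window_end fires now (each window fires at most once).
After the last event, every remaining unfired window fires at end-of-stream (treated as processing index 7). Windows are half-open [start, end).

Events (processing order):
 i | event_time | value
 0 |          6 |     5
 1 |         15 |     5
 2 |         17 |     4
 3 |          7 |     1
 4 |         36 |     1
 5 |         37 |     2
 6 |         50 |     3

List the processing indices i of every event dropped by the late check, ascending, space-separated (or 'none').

i=0 t=6 v=5: → [6,15),[4,13),[2,11),[0,9); WM=3
i=1 t=15 v=5: → [14,23),[12,21),[10,19),[8,17); WM=12; [0,9) fires=5 [2,11) fires=5
i=2 t=17 v=4: → [16,25),[14,23),[12,21),[10,19); WM=14; [4,13) fires=5
i=3 t=7 v=1: DROP (t<14-3); WM=14
i=4 t=36 v=1: → [36,45),[34,43),[32,41),[30,39),[28,37); WM=33; [6,15) fires=5 [8,17) fires=5 [10,19) fires=9 [12,21) fires=9 [14,23) fires=9 [16,25) fires=4
i=5 t=37 v=2: → [36,45),[34,43),[32,41),[30,39); WM=34
i=6 t=50 v=3: → [50,59),[48,57),[46,55),[44,53),[42,51); WM=47; [28,37) fires=1 [30,39) fires=3 [32,41) fires=3 [34,43) fires=3 [36,45) fires=3

3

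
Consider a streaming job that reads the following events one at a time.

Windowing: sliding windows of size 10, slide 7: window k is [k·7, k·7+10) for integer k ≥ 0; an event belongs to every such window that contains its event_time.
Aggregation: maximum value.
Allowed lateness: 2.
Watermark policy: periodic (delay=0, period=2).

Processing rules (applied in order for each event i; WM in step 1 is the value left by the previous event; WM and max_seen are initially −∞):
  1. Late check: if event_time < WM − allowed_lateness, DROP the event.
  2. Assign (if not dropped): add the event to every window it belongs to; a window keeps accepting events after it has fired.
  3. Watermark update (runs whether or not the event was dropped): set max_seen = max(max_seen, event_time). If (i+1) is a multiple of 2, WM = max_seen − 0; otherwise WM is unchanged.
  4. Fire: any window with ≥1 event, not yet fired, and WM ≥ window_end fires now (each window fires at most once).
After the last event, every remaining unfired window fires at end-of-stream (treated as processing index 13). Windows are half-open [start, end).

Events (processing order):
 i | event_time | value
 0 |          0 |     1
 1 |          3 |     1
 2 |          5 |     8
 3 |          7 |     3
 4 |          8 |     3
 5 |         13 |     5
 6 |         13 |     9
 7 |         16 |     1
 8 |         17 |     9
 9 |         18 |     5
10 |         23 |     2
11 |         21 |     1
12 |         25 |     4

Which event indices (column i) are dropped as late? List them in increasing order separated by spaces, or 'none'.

i=0 t=0 v=1: → [0,10); WM=−∞
i=1 t=3 v=1: → [0,10); WM=3
i=2 t=5 v=8: → [0,10); WM=3
i=3 t=7 v=3: → [7,17),[0,10); WM=7
i=4 t=8 v=3: → [7,17),[0,10); WM=7
i=5 t=13 v=5: → [7,17); WM=13; [0,10) fires=8
i=6 t=13 v=9: → [7,17); WM=13
i=7 t=16 v=1: → [14,24),[7,17); WM=16
i=8 t=17 v=9: → [14,24); WM=16
i=9 t=18 v=5: → [14,24); WM=18; [7,17) fires=9
i=10 t=23 v=2: → [21,31),[14,24); WM=18
i=11 t=21 v=1: → [21,31),[14,24); WM=23
i=12 t=25 v=4: → [21,31); WM=23

none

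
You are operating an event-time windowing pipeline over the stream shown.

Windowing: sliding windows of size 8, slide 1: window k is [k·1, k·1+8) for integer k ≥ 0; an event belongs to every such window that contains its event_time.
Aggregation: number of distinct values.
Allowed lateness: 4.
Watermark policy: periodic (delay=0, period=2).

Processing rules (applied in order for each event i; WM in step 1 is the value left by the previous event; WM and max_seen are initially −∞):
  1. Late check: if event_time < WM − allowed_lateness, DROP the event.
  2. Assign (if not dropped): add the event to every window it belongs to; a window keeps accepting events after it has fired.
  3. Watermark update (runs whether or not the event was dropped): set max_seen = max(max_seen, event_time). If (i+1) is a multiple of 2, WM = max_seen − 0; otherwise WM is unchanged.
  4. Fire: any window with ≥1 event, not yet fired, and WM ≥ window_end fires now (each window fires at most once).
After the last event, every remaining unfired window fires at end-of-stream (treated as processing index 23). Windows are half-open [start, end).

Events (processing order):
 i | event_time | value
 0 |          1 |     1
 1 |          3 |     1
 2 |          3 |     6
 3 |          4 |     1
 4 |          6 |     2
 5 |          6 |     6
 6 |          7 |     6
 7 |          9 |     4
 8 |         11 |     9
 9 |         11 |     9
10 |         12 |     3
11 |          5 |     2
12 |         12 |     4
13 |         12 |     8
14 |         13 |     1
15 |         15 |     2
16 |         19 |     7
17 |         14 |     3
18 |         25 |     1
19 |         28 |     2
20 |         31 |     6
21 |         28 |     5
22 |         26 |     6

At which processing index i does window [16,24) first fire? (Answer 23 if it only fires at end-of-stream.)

19

i=0 t=1 v=1: → [1,9),[0,8); WM=−∞
i=1 t=3 v=1: → [3,11),[2,10),[1,9),[0,8); WM=3
i=2 t=3 v=6: → [3,11),[2,10),[1,9),[0,8); WM=3
i=3 t=4 v=1: → [4,12),[3,11),[2,10),[1,9),[0,8); WM=4
i=4 t=6 v=2: → [6,14),[5,13),[4,12),[3,11),[2,10),[1,9),[0,8); WM=4
i=5 t=6 v=6: → [6,14),[5,13),[4,12),[3,11),[2,10),[1,9),[0,8); WM=6
i=6 t=7 v=6: → [7,15),[6,14),[5,13),[4,12),[3,11),[2,10),[1,9),[0,8); WM=6
i=7 t=9 v=4: → [9,17),[8,16),[7,15),[6,14),[5,13),[4,12),[3,11),[2,10); WM=9; [0,8) fires=3 [1,9) fires=3
i=8 t=11 v=9: → [11,19),[10,18),[9,17),[8,16),[7,15),[6,14),[5,13),[4,12); WM=9
i=9 t=11 v=9: → [11,19),[10,18),[9,17),[8,16),[7,15),[6,14),[5,13),[4,12); WM=11; [2,10) fires=4 [3,11) fires=4
i=10 t=12 v=3: → [12,20),[11,19),[10,18),[9,17),[8,16),[7,15),[6,14),[5,13); WM=11
i=11 t=5 v=2: DROP (t<11-4); WM=12; [4,12) fires=5
i=12 t=12 v=4: → [12,20),[11,19),[10,18),[9,17),[8,16),[7,15),[6,14),[5,13); WM=12
i=13 t=12 v=8: → [12,20),[11,19),[10,18),[9,17),[8,16),[7,15),[6,14),[5,13); WM=12
i=14 t=13 v=1: → [13,21),[12,20),[11,19),[10,18),[9,17),[8,16),[7,15),[6,14); WM=12
i=15 t=15 v=2: → [15,23),[14,22),[13,21),[12,20),[11,19),[10,18),[9,17),[8,16); WM=15; [5,13) fires=6 [6,14) fires=7 [7,15) fires=6
i=16 t=19 v=7: → [19,27),[18,26),[17,25),[16,24),[15,23),[14,22),[13,21),[12,20); WM=15
i=17 t=14 v=3: → [14,22),[13,21),[12,20),[11,19),[10,18),[9,17),[8,16),[7,15); WM=19; [8,16) fires=6 [9,17) fires=6 [10,18) fires=6 [11,19) fires=6
i=18 t=25 v=1: → [25,33),[24,32),[23,31),[22,30),[21,29),[20,28),[19,27),[18,26); WM=19
i=19 t=28 v=2: → [28,36),[27,35),[26,34),[25,33),[24,32),[23,31),[22,30),[21,29); WM=28; [12,20) fires=6 [13,21) fires=4 [14,22) fires=3 [15,23) fires=2 [16,24) fires=1 [17,25) fires=1 [18,26) fires=2 [19,27) fires=2 [20,28) fires=1
i=20 t=31 v=6: → [31,39),[30,38),[29,37),[28,36),[27,35),[26,34),[25,33),[24,32); WM=28
i=21 t=28 v=5: → [28,36),[27,35),[26,34),[25,33),[24,32),[23,31),[22,30),[21,29); WM=31; [21,29) fires=3 [22,30) fires=3 [23,31) fires=3
i=22 t=26 v=6: DROP (t<31-4); WM=31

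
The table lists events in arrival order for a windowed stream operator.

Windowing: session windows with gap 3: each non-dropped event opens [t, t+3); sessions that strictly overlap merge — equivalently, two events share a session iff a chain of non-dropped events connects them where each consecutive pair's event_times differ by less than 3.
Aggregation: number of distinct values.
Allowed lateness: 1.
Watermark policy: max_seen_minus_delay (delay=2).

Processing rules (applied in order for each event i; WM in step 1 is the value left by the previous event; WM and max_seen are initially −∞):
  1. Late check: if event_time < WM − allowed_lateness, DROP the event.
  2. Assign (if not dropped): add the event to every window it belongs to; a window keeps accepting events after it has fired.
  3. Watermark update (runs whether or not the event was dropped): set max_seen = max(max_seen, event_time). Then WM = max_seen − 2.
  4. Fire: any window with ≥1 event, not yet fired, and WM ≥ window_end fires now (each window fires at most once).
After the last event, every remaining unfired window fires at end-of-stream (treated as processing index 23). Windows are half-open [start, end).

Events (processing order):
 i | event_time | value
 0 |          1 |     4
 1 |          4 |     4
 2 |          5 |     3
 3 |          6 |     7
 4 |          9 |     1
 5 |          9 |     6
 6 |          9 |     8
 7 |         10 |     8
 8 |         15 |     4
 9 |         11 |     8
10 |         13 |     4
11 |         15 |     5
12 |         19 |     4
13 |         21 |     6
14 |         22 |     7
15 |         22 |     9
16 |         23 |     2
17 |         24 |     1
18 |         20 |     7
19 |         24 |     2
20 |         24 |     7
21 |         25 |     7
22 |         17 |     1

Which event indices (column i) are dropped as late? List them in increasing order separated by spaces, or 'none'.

9 18 22

i=0 t=1 v=4: → [1,4); WM=-1
i=1 t=4 v=4: → [4,7); WM=2
i=2 t=5 v=3: → [4,8); WM=3
i=3 t=6 v=7: → [4,9); WM=4
i=4 t=9 v=1: → [9,12); WM=7
i=5 t=9 v=6: → [9,12); WM=7
i=6 t=9 v=8: → [9,12); WM=7
i=7 t=10 v=8: → [9,13); WM=8
i=8 t=15 v=4: → [15,18); WM=13
i=9 t=11 v=8: DROP (t<13-1); WM=13
i=10 t=13 v=4: → [13,18); WM=13
i=11 t=15 v=5: → [13,18); WM=13
i=12 t=19 v=4: → [19,22); WM=17
i=13 t=21 v=6: → [19,24); WM=19
i=14 t=22 v=7: → [19,25); WM=20
i=15 t=22 v=9: → [19,25); WM=20
i=16 t=23 v=2: → [19,26); WM=21
i=17 t=24 v=1: → [19,27); WM=22
i=18 t=20 v=7: DROP (t<22-1); WM=22
i=19 t=24 v=2: → [19,27); WM=22
i=20 t=24 v=7: → [19,27); WM=22
i=21 t=25 v=7: → [19,28); WM=23
i=22 t=17 v=1: DROP (t<23-1); WM=23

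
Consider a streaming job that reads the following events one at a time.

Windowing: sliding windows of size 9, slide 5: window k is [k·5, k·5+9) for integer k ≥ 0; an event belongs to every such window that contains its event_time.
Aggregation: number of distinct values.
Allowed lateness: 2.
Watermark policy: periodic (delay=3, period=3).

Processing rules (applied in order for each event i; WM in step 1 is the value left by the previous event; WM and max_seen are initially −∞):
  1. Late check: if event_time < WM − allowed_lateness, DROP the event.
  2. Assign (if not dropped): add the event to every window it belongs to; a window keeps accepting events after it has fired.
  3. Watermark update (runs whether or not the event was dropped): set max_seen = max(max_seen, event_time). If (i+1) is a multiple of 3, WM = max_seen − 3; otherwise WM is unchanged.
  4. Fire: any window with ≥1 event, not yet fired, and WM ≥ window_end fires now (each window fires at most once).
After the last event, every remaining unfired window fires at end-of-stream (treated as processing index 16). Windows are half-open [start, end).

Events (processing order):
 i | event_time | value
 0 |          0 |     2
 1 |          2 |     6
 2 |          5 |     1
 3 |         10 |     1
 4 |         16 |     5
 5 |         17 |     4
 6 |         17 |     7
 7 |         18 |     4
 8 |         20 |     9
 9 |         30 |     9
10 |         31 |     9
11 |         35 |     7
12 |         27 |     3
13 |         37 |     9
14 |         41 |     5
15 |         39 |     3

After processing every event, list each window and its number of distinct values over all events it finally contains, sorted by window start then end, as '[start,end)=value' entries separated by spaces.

[0,9)=3 [5,14)=1 [10,19)=4 [15,24)=4 [20,29)=1 [25,34)=1 [30,39)=2 [35,44)=4 [40,49)=1

i=0 t=0 v=2: → [0,9); WM=−∞
i=1 t=2 v=6: → [0,9); WM=−∞
i=2 t=5 v=1: → [5,14),[0,9); WM=2
i=3 t=10 v=1: → [10,19),[5,14); WM=2
i=4 t=16 v=5: → [15,24),[10,19); WM=2
i=5 t=17 v=4: → [15,24),[10,19); WM=14; [0,9) fires=3 [5,14) fires=1
i=6 t=17 v=7: → [15,24),[10,19); WM=14
i=7 t=18 v=4: → [15,24),[10,19); WM=14
i=8 t=20 v=9: → [20,29),[15,24); WM=17
i=9 t=30 v=9: → [30,39),[25,34); WM=17
i=10 t=31 v=9: → [30,39),[25,34); WM=17
i=11 t=35 v=7: → [35,44),[30,39); WM=32; [10,19) fires=4 [15,24) fires=4 [20,29) fires=1
i=12 t=27 v=3: DROP (t<32-2); WM=32
i=13 t=37 v=9: → [35,44),[30,39); WM=32
i=14 t=41 v=5: → [40,49),[35,44); WM=38; [25,34) fires=1
i=15 t=39 v=3: → [35,44); WM=38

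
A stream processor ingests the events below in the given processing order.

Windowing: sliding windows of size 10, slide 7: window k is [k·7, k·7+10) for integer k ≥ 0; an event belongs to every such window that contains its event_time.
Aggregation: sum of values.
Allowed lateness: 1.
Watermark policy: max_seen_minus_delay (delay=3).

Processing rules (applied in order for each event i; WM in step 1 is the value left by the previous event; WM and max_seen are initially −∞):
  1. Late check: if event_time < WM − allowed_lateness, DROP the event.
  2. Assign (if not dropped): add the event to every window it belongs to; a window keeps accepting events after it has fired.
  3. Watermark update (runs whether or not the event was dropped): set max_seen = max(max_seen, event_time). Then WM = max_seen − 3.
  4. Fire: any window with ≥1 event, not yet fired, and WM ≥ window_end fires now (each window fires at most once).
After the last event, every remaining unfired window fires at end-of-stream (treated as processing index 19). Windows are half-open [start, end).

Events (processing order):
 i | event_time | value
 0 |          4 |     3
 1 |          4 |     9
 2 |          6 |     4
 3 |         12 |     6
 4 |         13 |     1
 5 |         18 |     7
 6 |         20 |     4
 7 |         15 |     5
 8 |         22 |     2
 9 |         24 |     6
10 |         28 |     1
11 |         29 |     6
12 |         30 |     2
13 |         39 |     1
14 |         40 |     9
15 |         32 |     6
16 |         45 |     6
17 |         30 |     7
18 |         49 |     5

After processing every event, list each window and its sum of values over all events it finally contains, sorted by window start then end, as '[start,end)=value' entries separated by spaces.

[0,10)=16 [7,17)=7 [14,24)=13 [21,31)=17 [28,38)=9 [35,45)=10 [42,52)=11 [49,59)=5

i=0 t=4 v=3: → [0,10); WM=1
i=1 t=4 v=9: → [0,10); WM=1
i=2 t=6 v=4: → [0,10); WM=3
i=3 t=12 v=6: → [7,17); WM=9
i=4 t=13 v=1: → [7,17); WM=10; [0,10) fires=16
i=5 t=18 v=7: → [14,24); WM=15
i=6 t=20 v=4: → [14,24); WM=17; [7,17) fires=7
i=7 t=15 v=5: DROP (t<17-1); WM=17
i=8 t=22 v=2: → [21,31),[14,24); WM=19
i=9 t=24 v=6: → [21,31); WM=21
i=10 t=28 v=1: → [28,38),[21,31); WM=25; [14,24) fires=13
i=11 t=29 v=6: → [28,38),[21,31); WM=26
i=12 t=30 v=2: → [28,38),[21,31); WM=27
i=13 t=39 v=1: → [35,45); WM=36; [21,31) fires=17
i=14 t=40 v=9: → [35,45); WM=37
i=15 t=32 v=6: DROP (t<37-1); WM=37
i=16 t=45 v=6: → [42,52); WM=42; [28,38) fires=9
i=17 t=30 v=7: DROP (t<42-1); WM=42
i=18 t=49 v=5: → [49,59),[42,52); WM=46; [35,45) fires=10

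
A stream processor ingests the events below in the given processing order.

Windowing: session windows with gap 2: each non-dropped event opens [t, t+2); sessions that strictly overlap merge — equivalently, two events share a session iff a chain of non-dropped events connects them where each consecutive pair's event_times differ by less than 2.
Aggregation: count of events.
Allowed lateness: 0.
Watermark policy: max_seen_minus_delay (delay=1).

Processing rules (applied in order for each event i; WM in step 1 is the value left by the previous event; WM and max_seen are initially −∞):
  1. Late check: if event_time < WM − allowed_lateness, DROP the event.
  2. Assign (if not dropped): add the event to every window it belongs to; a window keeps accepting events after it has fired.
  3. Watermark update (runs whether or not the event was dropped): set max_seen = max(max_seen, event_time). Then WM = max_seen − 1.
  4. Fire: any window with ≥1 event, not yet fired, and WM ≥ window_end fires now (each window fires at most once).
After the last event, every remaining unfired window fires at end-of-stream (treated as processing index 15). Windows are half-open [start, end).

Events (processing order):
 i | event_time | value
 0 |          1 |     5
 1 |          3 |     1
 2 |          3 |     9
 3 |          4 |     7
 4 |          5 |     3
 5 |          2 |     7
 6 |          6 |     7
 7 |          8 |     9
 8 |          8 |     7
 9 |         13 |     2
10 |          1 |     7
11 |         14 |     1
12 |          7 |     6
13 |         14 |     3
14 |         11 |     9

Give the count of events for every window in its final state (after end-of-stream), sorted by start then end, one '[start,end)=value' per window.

i=0 t=1 v=5: → [1,3); WM=0
i=1 t=3 v=1: → [3,5); WM=2
i=2 t=3 v=9: → [3,5); WM=2
i=3 t=4 v=7: → [3,6); WM=3
i=4 t=5 v=3: → [3,7); WM=4
i=5 t=2 v=7: DROP (t<4-0); WM=4
i=6 t=6 v=7: → [3,8); WM=5
i=7 t=8 v=9: → [8,10); WM=7
i=8 t=8 v=7: → [8,10); WM=7
i=9 t=13 v=2: → [13,15); WM=12
i=10 t=1 v=7: DROP (t<12-0); WM=12
i=11 t=14 v=1: → [13,16); WM=13
i=12 t=7 v=6: DROP (t<13-0); WM=13
i=13 t=14 v=3: → [13,16); WM=13
i=14 t=11 v=9: DROP (t<13-0); WM=13

[1,3)=1 [3,8)=5 [8,10)=2 [13,16)=3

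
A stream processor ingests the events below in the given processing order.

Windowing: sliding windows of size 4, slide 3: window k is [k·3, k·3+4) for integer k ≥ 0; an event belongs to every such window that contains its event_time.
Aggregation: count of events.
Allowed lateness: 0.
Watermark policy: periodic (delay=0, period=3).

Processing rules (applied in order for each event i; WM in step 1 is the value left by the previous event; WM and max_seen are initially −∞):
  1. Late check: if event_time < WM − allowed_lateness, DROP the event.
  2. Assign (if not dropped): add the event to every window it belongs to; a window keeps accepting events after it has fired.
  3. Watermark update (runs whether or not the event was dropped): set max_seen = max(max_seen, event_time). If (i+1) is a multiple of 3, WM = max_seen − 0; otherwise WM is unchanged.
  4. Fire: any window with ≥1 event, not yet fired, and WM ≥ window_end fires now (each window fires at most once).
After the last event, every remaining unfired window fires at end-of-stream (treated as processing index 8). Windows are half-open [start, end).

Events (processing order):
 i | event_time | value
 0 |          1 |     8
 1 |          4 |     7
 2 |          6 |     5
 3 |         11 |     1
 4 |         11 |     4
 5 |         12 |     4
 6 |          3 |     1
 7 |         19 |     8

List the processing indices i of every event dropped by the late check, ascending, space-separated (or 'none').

i=0 t=1 v=8: → [0,4); WM=−∞
i=1 t=4 v=7: → [3,7); WM=−∞
i=2 t=6 v=5: → [6,10),[3,7); WM=6; [0,4) fires=1
i=3 t=11 v=1: → [9,13); WM=6
i=4 t=11 v=4: → [9,13); WM=6
i=5 t=12 v=4: → [12,16),[9,13); WM=12; [3,7) fires=2 [6,10) fires=1
i=6 t=3 v=1: DROP (t<12-0); WM=12
i=7 t=19 v=8: → [18,22); WM=12

6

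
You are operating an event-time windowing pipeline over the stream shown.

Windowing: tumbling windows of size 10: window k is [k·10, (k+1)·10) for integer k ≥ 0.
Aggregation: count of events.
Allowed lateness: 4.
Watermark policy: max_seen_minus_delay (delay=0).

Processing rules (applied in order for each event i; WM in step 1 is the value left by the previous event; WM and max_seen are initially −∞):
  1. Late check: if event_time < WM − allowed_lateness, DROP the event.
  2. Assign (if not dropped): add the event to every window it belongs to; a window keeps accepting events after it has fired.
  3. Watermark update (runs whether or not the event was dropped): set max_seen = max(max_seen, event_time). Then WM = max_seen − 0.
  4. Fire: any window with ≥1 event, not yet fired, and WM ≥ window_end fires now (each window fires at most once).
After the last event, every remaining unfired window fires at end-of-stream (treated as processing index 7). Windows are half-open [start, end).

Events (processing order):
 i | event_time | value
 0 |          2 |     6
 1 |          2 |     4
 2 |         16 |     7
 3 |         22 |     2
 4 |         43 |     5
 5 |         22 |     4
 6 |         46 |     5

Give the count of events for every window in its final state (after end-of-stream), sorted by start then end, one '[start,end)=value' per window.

[0,10)=2 [10,20)=1 [20,30)=1 [40,50)=2

i=0 t=2 v=6: → [0,10); WM=2
i=1 t=2 v=4: → [0,10); WM=2
i=2 t=16 v=7: → [10,20); WM=16; [0,10) fires=2
i=3 t=22 v=2: → [20,30); WM=22; [10,20) fires=1
i=4 t=43 v=5: → [40,50); WM=43; [20,30) fires=1
i=5 t=22 v=4: DROP (t<43-4); WM=43
i=6 t=46 v=5: → [40,50); WM=46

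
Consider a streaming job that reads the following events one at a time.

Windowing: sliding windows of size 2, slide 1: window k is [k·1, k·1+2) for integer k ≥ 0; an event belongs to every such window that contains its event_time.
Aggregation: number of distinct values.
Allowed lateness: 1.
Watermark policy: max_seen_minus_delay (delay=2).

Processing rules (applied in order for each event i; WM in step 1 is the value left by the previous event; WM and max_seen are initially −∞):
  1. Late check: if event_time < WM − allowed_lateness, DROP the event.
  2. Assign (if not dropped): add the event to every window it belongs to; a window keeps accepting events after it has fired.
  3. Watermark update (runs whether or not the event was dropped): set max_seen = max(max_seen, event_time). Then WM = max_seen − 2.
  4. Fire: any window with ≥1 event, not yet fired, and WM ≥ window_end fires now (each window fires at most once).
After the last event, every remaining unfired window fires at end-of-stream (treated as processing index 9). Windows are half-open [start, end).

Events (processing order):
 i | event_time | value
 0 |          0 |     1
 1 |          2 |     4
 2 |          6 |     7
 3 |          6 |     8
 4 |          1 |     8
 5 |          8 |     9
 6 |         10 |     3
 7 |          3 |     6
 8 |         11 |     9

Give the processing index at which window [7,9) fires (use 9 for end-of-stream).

i=0 t=0 v=1: → [0,2); WM=-2
i=1 t=2 v=4: → [2,4),[1,3); WM=0
i=2 t=6 v=7: → [6,8),[5,7); WM=4; [0,2) fires=1 [1,3) fires=1 [2,4) fires=1
i=3 t=6 v=8: → [6,8),[5,7); WM=4
i=4 t=1 v=8: DROP (t<4-1); WM=4
i=5 t=8 v=9: → [8,10),[7,9); WM=6
i=6 t=10 v=3: → [10,12),[9,11); WM=8; [5,7) fires=2 [6,8) fires=2
i=7 t=3 v=6: DROP (t<8-1); WM=8
i=8 t=11 v=9: → [11,13),[10,12); WM=9; [7,9) fires=1

8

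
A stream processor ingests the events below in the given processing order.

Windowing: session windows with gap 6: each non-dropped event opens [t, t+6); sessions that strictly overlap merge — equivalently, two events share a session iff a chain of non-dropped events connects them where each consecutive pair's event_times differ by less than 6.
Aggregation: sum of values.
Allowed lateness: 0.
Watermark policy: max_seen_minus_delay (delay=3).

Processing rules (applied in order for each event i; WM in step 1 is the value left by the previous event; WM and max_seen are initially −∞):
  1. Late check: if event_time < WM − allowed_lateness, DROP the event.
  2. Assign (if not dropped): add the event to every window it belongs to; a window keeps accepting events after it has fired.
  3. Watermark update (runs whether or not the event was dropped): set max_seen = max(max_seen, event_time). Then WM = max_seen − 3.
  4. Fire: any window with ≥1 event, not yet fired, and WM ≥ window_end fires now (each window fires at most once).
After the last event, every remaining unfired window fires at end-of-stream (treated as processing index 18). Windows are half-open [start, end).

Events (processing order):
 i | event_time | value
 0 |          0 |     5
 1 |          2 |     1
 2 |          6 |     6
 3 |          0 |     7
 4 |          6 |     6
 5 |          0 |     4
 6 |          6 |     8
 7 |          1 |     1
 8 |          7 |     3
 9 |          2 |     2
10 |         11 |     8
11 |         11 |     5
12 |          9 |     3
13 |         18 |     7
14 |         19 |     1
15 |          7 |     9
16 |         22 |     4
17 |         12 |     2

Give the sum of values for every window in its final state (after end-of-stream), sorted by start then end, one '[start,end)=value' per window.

i=0 t=0 v=5: → [0,6); WM=-3
i=1 t=2 v=1: → [0,8); WM=-1
i=2 t=6 v=6: → [0,12); WM=3
i=3 t=0 v=7: DROP (t<3-0); WM=3
i=4 t=6 v=6: → [0,12); WM=3
i=5 t=0 v=4: DROP (t<3-0); WM=3
i=6 t=6 v=8: → [0,12); WM=3
i=7 t=1 v=1: DROP (t<3-0); WM=3
i=8 t=7 v=3: → [0,13); WM=4
i=9 t=2 v=2: DROP (t<4-0); WM=4
i=10 t=11 v=8: → [0,17); WM=8
i=11 t=11 v=5: → [0,17); WM=8
i=12 t=9 v=3: → [0,17); WM=8
i=13 t=18 v=7: → [18,24); WM=15
i=14 t=19 v=1: → [18,25); WM=16
i=15 t=7 v=9: DROP (t<16-0); WM=16
i=16 t=22 v=4: → [18,28); WM=19
i=17 t=12 v=2: DROP (t<19-0); WM=19

[0,17)=45 [18,28)=12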